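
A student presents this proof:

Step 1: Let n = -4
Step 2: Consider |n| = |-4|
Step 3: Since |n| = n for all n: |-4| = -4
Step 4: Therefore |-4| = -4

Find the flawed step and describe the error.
Step 3: Since |n| = n for all n: |-4| = -4

Step 3 incorrectly states that |n| = n for all n. The correct definition is |n| = n when n >= 0, and |n| = -n when n < 0. Since -4 < 0, we have |-4| = -(-4) = 4, not -4.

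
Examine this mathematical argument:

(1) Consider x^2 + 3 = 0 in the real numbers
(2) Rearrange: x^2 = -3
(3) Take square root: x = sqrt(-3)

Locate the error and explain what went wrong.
Step 3: Take square root: x = sqrt(-3)

Step 3 takes the square root of -3, which is negative. In the real number system, the square root of a negative number is undefined. The equation x^2 + 3 = 0 has no real solutions. Square roots of negative numbers only exist in the complex numbers.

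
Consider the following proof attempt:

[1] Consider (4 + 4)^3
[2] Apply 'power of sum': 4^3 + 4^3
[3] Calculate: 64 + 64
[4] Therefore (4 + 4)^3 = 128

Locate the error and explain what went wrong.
Step 2: Apply 'power of sum': 4^3 + 4^3

Step 2 incorrectly applies a non-existent rule '(a+b)^n = a^n + b^n'. This is false in general. The correct expansion uses the binomial theorem. The actual value is (4 + 4)^3 = 8^3 = 512, not 128.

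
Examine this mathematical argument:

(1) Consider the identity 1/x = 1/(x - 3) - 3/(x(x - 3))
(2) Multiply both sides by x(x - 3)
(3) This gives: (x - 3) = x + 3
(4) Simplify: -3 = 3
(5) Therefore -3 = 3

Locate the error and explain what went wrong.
Step 3: This gives: (x - 3) = x + 3

Step 3 makes a sign error when clearing denominators. Multiplying -3/(x(x - 3)) by x(x - 3) gives -3, not +3. The correct result is (x - 3) = x - 3, which is trivially true, not (x - 3) = x + 3. (Step 1 is a valid identity: 1/(x - 3) - 3/(x(x - 3)) = (x - 3)/(x(x - 3)) = 1/x.)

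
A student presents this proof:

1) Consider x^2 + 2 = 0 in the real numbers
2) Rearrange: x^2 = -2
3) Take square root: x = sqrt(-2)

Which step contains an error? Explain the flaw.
Step 3: Take square root: x = sqrt(-2)

Step 3 takes the square root of -2, which is negative. In the real number system, the square root of a negative number is undefined. The equation x^2 + 2 = 0 has no real solutions. Square roots of negative numbers only exist in the complex numbers.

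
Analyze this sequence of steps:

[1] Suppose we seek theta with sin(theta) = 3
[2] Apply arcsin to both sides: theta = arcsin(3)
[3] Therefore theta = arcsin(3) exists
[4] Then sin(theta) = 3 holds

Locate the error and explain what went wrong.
Step 2: Apply arcsin to both sides: theta = arcsin(3)

Step 2 applies arcsin to 3. However, arcsin(x) is only defined for x in [-1, 1] because sin(theta) can only produce values in that range. Since |3| > 1, arcsin(3) is undefined. There is no angle whose sine equals 3.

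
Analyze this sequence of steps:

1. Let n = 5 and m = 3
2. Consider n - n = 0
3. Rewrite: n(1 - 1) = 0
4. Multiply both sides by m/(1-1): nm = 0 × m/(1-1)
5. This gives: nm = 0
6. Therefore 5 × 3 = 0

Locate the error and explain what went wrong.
Step 4: Multiply both sides by m/(1-1): nm = 0 × m/(1-1)

Step 4 multiplies both sides by m/(1-1). However, 1-1 = 0, so this is multiplication by m/0, which is undefined. We cannot multiply by an undefined expression.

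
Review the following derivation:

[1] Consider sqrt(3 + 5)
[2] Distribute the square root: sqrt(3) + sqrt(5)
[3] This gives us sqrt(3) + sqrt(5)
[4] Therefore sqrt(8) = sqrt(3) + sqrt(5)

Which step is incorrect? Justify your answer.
Step 2: Distribute the square root: sqrt(3) + sqrt(5)

Step 2 incorrectly 'distributes' the square root over addition. The square root function does not distribute: sqrt(a + b) ≠ sqrt(a) + sqrt(b). In fact, sqrt(3 + 5) = sqrt(8) ≈ 2.8284, while sqrt(3) + sqrt(5) ≈ 3.9681.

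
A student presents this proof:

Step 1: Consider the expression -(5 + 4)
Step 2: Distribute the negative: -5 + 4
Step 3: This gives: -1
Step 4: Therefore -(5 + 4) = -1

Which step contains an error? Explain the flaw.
Step 2: Distribute the negative: -5 + 4

Step 2 incorrectly distributes the negative sign. The correct distribution is -(5 + 4) = -5 - 4 = -9. The negative must be applied to both terms, not just the first. The error treats -(5 + 4) as -5 + 4, which equals -1 instead of -9.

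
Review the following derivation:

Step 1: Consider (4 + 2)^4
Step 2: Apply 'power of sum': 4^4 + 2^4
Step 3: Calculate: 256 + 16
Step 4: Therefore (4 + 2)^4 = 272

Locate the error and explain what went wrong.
Step 2: Apply 'power of sum': 4^4 + 2^4

Step 2 incorrectly applies a non-existent rule '(a+b)^n = a^n + b^n'. This is false in general. The correct expansion uses the binomial theorem. The actual value is (4 + 2)^4 = 6^4 = 1296, not 272.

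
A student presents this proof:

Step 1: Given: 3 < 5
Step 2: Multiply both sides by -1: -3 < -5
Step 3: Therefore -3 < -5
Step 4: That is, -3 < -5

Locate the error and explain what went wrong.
Step 2: Multiply both sides by -1: -3 < -5

Step 2 multiplies both sides by -1 but fails to reverse the inequality sign. When multiplying (or dividing) an inequality by a negative number, the direction must be reversed. Since 3 < 5, we should get -3 > -5, i.e., -3 > -5.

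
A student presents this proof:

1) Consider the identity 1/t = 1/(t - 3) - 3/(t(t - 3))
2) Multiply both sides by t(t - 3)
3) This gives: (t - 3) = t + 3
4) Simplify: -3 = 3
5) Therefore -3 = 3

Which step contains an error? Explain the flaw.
Step 3: This gives: (t - 3) = t + 3

Step 3 makes a sign error when clearing denominators. Multiplying -3/(t(t - 3)) by t(t - 3) gives -3, not +3. The correct result is (t - 3) = t - 3, which is trivially true, not (t - 3) = t + 3. (Step 1 is a valid identity: 1/(t - 3) - 3/(t(t - 3)) = (t - 3)/(t(t - 3)) = 1/t.)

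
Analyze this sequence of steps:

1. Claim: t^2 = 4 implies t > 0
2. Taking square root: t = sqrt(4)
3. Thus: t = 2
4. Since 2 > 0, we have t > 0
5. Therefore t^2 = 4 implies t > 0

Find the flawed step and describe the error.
Step 2: Taking square root: t = sqrt(4)

Step 2 takes the square root and assumes the positive root only. The equation t^2 = 4 actually has two solutions: t = 2 and t = -2. The proof silently assumes t > 0 without justification, then uses this assumption to conclude t > 0, which is circular. The counterexample t = -2 shows the claim is false.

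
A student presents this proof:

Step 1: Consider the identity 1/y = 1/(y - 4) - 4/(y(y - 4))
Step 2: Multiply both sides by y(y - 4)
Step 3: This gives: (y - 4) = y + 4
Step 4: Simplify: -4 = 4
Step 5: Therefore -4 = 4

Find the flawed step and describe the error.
Step 3: This gives: (y - 4) = y + 4

Step 3 makes a sign error when clearing denominators. Multiplying -4/(y(y - 4)) by y(y - 4) gives -4, not +4. The correct result is (y - 4) = y - 4, which is trivially true, not (y - 4) = y + 4. (Step 1 is a valid identity: 1/(y - 4) - 4/(y(y - 4)) = (y - 4)/(y(y - 4)) = 1/y.)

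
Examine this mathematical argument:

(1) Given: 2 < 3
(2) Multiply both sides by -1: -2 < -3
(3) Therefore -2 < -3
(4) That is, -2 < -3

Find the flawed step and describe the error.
Step 2: Multiply both sides by -1: -2 < -3

Step 2 multiplies both sides by -1 but fails to reverse the inequality sign. When multiplying (or dividing) an inequality by a negative number, the direction must be reversed. Since 2 < 3, we should get -2 > -3, i.e., -2 > -3.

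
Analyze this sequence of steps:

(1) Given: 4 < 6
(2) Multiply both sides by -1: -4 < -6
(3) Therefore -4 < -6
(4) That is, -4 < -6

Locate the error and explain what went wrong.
Step 2: Multiply both sides by -1: -4 < -6

Step 2 multiplies both sides by -1 but fails to reverse the inequality sign. When multiplying (or dividing) an inequality by a negative number, the direction must be reversed. Since 4 < 6, we should get -4 > -6, i.e., -4 > -6.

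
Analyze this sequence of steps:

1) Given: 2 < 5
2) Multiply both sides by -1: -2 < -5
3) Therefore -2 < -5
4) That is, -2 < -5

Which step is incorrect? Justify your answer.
Step 2: Multiply both sides by -1: -2 < -5

Step 2 multiplies both sides by -1 but fails to reverse the inequality sign. When multiplying (or dividing) an inequality by a negative number, the direction must be reversed. Since 2 < 5, we should get -2 > -5, i.e., -2 > -5.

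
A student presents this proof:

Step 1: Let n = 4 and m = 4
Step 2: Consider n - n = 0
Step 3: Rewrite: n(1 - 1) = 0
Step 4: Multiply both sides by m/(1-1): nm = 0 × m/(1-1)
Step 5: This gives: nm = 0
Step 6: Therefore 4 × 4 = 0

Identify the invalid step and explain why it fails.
Step 4: Multiply both sides by m/(1-1): nm = 0 × m/(1-1)

Step 4 multiplies both sides by m/(1-1). However, 1-1 = 0, so this is multiplication by m/0, which is undefined. We cannot multiply by an undefined expression.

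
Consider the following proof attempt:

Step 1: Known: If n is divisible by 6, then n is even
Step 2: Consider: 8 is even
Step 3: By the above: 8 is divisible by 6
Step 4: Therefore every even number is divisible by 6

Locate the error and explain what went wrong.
Step 3: By the above: 8 is divisible by 6

Step 3 commits the fallacy of affirming the consequent. The known fact 'divisible by 6 → even' does NOT imply 'even → divisible by 6'. That would be the converse, which is false. For example, 8 is even but 8 ÷ 6 = 1.33, which is not an integer.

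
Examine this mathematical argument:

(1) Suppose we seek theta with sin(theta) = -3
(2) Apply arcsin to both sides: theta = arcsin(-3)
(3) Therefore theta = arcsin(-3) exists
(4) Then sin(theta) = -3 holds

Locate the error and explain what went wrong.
Step 2: Apply arcsin to both sides: theta = arcsin(-3)

Step 2 applies arcsin to -3. However, arcsin(x) is only defined for x in [-1, 1] because sin(theta) can only produce values in that range. Since |-3| > 1, arcsin(-3) is undefined. There is no angle whose sine equals -3.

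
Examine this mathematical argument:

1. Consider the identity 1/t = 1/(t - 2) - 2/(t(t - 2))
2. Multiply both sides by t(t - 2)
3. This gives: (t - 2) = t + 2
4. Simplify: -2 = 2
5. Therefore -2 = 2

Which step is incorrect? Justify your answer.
Step 3: This gives: (t - 2) = t + 2

Step 3 makes a sign error when clearing denominators. Multiplying -2/(t(t - 2)) by t(t - 2) gives -2, not +2. The correct result is (t - 2) = t - 2, which is trivially true, not (t - 2) = t + 2. (Step 1 is a valid identity: 1/(t - 2) - 2/(t(t - 2)) = (t - 2)/(t(t - 2)) = 1/t.)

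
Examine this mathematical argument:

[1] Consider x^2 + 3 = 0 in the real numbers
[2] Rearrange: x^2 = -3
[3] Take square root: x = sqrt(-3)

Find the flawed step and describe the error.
Step 3: Take square root: x = sqrt(-3)

Step 3 takes the square root of -3, which is negative. In the real number system, the square root of a negative number is undefined. The equation x^2 + 3 = 0 has no real solutions. Square roots of negative numbers only exist in the complex numbers.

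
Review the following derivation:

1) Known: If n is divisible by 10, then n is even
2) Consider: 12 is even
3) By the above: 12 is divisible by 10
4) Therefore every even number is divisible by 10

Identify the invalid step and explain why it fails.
Step 3: By the above: 12 is divisible by 10

Step 3 commits the fallacy of affirming the consequent. The known fact 'divisible by 10 → even' does NOT imply 'even → divisible by 10'. That would be the converse, which is false. For example, 12 is even but 12 ÷ 10 = 1.20, which is not an integer.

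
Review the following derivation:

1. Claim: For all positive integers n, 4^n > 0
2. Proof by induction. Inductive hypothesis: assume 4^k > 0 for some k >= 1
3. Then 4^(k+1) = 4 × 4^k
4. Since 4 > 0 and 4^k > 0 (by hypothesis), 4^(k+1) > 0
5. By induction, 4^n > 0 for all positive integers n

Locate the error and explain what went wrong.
Step 5: By induction, 4^n > 0 for all positive integers n

Step 5 concludes the proof by induction, but no base case was ever established. A valid induction proof requires: (1) a base case proving 4^1 > 0, and (2) an inductive step showing IF 4^k > 0 THEN 4^(k+1) > 0. Steps 2-4 correctly establish the inductive step, but without the base case the conclusion in step 5 does not follow.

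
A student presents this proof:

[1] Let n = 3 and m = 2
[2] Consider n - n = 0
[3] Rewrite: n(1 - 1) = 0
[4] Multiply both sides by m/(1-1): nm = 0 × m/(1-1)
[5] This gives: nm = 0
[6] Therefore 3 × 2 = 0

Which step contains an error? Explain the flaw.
Step 4: Multiply both sides by m/(1-1): nm = 0 × m/(1-1)

Step 4 multiplies both sides by m/(1-1). However, 1-1 = 0, so this is multiplication by m/0, which is undefined. We cannot multiply by an undefined expression.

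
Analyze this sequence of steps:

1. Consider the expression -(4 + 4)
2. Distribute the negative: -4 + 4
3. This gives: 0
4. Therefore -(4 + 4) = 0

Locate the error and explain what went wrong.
Step 2: Distribute the negative: -4 + 4

Step 2 incorrectly distributes the negative sign. The correct distribution is -(4 + 4) = -4 - 4 = -8. The negative must be applied to both terms, not just the first. The error treats -(4 + 4) as -4 + 4, which equals 0 instead of -8.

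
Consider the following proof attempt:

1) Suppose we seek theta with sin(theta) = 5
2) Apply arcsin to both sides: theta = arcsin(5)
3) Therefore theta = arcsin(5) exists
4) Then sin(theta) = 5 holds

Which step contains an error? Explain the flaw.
Step 2: Apply arcsin to both sides: theta = arcsin(5)

Step 2 applies arcsin to 5. However, arcsin(x) is only defined for x in [-1, 1] because sin(theta) can only produce values in that range. Since |5| > 1, arcsin(5) is undefined. There is no angle whose sine equals 5.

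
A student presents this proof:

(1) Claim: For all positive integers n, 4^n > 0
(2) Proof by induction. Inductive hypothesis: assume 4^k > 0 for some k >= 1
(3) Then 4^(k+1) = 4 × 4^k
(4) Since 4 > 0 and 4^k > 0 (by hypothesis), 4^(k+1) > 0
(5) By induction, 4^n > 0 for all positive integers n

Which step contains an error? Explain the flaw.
Step 5: By induction, 4^n > 0 for all positive integers n

Step 5 concludes the proof by induction, but no base case was ever established. A valid induction proof requires: (1) a base case proving 4^1 > 0, and (2) an inductive step showing IF 4^k > 0 THEN 4^(k+1) > 0. Steps 2-4 correctly establish the inductive step, but without the base case the conclusion in step 5 does not follow.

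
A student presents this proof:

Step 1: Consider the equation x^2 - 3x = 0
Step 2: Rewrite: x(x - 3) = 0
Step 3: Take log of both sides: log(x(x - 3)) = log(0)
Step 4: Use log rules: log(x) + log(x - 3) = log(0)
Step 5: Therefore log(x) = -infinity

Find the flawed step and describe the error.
Step 3: Take log of both sides: log(x(x - 3)) = log(0)

Step 3 takes the logarithm of both sides, resulting in log(0) on the right side. The logarithm is only defined for positive numbers; log(0) is undefined (approaches negative infinity). This operation is invalid.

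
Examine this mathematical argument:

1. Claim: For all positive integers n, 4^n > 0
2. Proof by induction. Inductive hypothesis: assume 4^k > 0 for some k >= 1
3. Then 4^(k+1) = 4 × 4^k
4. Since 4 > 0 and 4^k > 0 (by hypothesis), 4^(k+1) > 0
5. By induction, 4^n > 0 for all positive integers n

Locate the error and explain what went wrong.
Step 5: By induction, 4^n > 0 for all positive integers n

Step 5 concludes the proof by induction, but no base case was ever established. A valid induction proof requires: (1) a base case proving 4^1 > 0, and (2) an inductive step showing IF 4^k > 0 THEN 4^(k+1) > 0. Steps 2-4 correctly establish the inductive step, but without the base case the conclusion in step 5 does not follow.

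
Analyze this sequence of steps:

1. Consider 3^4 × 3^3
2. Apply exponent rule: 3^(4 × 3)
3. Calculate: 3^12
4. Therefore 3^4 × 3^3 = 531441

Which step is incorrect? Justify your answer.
Step 2: Apply exponent rule: 3^(4 × 3)

Step 2 incorrectly states that a^b × a^c = a^(b×c). The correct rule is a^b × a^c = a^(b+c). The actual value is 3^4 × 3^3 = 3^7 = 2187, not 3^12 = 531441.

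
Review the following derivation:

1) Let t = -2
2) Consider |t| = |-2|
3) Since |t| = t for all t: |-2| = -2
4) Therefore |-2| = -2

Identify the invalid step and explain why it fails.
Step 3: Since |t| = t for all t: |-2| = -2

Step 3 incorrectly states that |t| = t for all t. The correct definition is |t| = t when t >= 0, and |t| = -t when t < 0. Since -2 < 0, we have |-2| = -(-2) = 2, not -2.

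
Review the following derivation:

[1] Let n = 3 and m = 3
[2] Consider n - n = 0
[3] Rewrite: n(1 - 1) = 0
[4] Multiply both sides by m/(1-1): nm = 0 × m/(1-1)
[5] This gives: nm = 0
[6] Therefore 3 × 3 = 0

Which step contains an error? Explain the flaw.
Step 4: Multiply both sides by m/(1-1): nm = 0 × m/(1-1)

Step 4 multiplies both sides by m/(1-1). However, 1-1 = 0, so this is multiplication by m/0, which is undefined. We cannot multiply by an undefined expression.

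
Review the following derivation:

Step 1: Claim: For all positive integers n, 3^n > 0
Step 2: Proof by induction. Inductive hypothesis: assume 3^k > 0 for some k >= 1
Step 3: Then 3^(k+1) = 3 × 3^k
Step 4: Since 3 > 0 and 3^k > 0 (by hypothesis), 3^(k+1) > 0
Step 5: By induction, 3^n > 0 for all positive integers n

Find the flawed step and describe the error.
Step 5: By induction, 3^n > 0 for all positive integers n

Step 5 concludes the proof by induction, but no base case was ever established. A valid induction proof requires: (1) a base case proving 3^1 > 0, and (2) an inductive step showing IF 3^k > 0 THEN 3^(k+1) > 0. Steps 2-4 correctly establish the inductive step, but without the base case the conclusion in step 5 does not follow.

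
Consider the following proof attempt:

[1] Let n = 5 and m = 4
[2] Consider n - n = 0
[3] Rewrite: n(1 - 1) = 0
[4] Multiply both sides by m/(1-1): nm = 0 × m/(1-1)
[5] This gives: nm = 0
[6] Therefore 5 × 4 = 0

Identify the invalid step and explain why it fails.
Step 4: Multiply both sides by m/(1-1): nm = 0 × m/(1-1)

Step 4 multiplies both sides by m/(1-1). However, 1-1 = 0, so this is multiplication by m/0, which is undefined. We cannot multiply by an undefined expression.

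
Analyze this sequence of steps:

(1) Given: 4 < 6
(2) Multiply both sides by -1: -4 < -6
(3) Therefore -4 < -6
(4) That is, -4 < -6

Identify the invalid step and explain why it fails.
Step 2: Multiply both sides by -1: -4 < -6

Step 2 multiplies both sides by -1 but fails to reverse the inequality sign. When multiplying (or dividing) an inequality by a negative number, the direction must be reversed. Since 4 < 6, we should get -4 > -6, i.e., -4 > -6.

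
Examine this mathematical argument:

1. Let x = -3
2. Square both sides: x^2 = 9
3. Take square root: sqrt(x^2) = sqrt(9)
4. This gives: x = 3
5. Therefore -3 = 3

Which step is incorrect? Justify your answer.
Step 4: This gives: x = 3

Step 4 incorrectly states that sqrt(x^2) = x. The correct identity is sqrt(x^2) = |x|. Since x = -3 < 0, we have sqrt(x^2) = |-3| = 3, not x = -3.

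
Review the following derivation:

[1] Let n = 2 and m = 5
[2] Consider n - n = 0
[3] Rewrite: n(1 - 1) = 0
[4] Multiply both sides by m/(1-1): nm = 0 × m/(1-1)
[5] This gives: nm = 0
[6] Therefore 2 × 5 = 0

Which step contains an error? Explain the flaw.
Step 4: Multiply both sides by m/(1-1): nm = 0 × m/(1-1)

Step 4 multiplies both sides by m/(1-1). However, 1-1 = 0, so this is multiplication by m/0, which is undefined. We cannot multiply by an undefined expression.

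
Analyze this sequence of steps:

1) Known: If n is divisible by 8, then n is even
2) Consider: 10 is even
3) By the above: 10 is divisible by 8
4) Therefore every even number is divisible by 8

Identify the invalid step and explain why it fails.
Step 3: By the above: 10 is divisible by 8

Step 3 commits the fallacy of affirming the consequent. The known fact 'divisible by 8 → even' does NOT imply 'even → divisible by 8'. That would be the converse, which is false. For example, 10 is even but 10 ÷ 8 = 1.25, which is not an integer.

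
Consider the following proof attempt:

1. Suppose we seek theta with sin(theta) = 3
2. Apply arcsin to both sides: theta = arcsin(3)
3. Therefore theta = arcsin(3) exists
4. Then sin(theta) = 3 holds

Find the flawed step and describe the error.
Step 2: Apply arcsin to both sides: theta = arcsin(3)

Step 2 applies arcsin to 3. However, arcsin(x) is only defined for x in [-1, 1] because sin(theta) can only produce values in that range. Since |3| > 1, arcsin(3) is undefined. There is no angle whose sine equals 3.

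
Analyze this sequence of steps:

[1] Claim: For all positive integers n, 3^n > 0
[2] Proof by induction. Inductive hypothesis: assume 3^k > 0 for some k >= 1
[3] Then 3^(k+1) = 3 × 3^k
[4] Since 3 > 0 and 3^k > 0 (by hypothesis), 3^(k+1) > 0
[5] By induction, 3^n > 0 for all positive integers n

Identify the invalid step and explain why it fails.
Step 5: By induction, 3^n > 0 for all positive integers n

Step 5 concludes the proof by induction, but no base case was ever established. A valid induction proof requires: (1) a base case proving 3^1 > 0, and (2) an inductive step showing IF 3^k > 0 THEN 3^(k+1) > 0. Steps 2-4 correctly establish the inductive step, but without the base case the conclusion in step 5 does not follow.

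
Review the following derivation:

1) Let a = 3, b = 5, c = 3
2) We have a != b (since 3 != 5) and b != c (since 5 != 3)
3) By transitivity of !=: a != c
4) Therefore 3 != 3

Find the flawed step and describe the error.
Step 3: By transitivity of !=: a != c

Step 3 incorrectly applies transitivity to the '!=' relation. Transitivity states: if a R b and b R c, then a R c. However, '!=' is not transitive. Counterexample: 3 != 5 and 5 != 3, but 3 = 3 (both equal 3). Transitivity holds for relations like <, <=, =, but not for !=.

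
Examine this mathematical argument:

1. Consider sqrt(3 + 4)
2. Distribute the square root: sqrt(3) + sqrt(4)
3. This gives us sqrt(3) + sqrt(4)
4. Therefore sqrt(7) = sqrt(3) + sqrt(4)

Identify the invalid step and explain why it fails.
Step 2: Distribute the square root: sqrt(3) + sqrt(4)

Step 2 incorrectly 'distributes' the square root over addition. The square root function does not distribute: sqrt(a + b) ≠ sqrt(a) + sqrt(b). In fact, sqrt(3 + 4) = sqrt(7) ≈ 2.6458, while sqrt(3) + sqrt(4) ≈ 3.7321.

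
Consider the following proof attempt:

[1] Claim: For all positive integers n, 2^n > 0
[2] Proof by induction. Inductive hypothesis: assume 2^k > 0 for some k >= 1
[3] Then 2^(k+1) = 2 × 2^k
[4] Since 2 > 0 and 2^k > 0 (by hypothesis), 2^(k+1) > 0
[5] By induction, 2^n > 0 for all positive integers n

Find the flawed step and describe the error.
Step 5: By induction, 2^n > 0 for all positive integers n

Step 5 concludes the proof by induction, but no base case was ever established. A valid induction proof requires: (1) a base case proving 2^1 > 0, and (2) an inductive step showing IF 2^k > 0 THEN 2^(k+1) > 0. Steps 2-4 correctly establish the inductive step, but without the base case the conclusion in step 5 does not follow.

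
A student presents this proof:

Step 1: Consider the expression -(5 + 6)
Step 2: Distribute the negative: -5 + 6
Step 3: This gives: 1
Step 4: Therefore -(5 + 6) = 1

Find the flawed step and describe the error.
Step 2: Distribute the negative: -5 + 6

Step 2 incorrectly distributes the negative sign. The correct distribution is -(5 + 6) = -5 - 6 = -11. The negative must be applied to both terms, not just the first. The error treats -(5 + 6) as -5 + 6, which equals 1 instead of -11.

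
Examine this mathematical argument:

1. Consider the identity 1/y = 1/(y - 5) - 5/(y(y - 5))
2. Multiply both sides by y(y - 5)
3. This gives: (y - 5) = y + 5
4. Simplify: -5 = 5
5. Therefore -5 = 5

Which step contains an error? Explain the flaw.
Step 3: This gives: (y - 5) = y + 5

Step 3 makes a sign error when clearing denominators. Multiplying -5/(y(y - 5)) by y(y - 5) gives -5, not +5. The correct result is (y - 5) = y - 5, which is trivially true, not (y - 5) = y + 5. (Step 1 is a valid identity: 1/(y - 5) - 5/(y(y - 5)) = (y - 5)/(y(y - 5)) = 1/y.)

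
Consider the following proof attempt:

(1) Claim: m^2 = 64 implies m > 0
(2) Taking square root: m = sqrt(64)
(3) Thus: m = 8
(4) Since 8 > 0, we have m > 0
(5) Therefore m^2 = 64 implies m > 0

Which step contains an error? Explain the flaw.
Step 2: Taking square root: m = sqrt(64)

Step 2 takes the square root and assumes the positive root only. The equation m^2 = 64 actually has two solutions: m = 8 and m = -8. The proof silently assumes m > 0 without justification, then uses this assumption to conclude m > 0, which is circular. The counterexample m = -8 shows the claim is false.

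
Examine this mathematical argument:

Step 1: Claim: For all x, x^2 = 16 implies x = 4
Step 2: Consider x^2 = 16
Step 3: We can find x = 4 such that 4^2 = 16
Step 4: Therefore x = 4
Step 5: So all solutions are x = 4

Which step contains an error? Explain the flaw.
Step 4: Therefore x = 4

Step 4 incorrectly concludes that x = 4 is the only solution. The proof shows that x = 4 is A solution (existence), but does not show it is the ONLY solution (uniqueness). In fact, x = -4 is also a solution since (-4)^2 = 16. Finding one solution doesn't prove there are no others.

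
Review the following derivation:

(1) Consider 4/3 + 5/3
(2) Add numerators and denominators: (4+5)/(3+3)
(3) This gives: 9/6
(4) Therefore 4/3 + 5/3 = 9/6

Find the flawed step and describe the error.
Step 2: Add numerators and denominators: (4+5)/(3+3)

Step 2 incorrectly adds fractions by separately adding numerators and denominators. This is wrong. The correct method requires a common denominator: 4/3 + 5/3 = (4×3 + 5×3)/(3×3) = 27/9 = 3. The method used gives 9/6, which is different.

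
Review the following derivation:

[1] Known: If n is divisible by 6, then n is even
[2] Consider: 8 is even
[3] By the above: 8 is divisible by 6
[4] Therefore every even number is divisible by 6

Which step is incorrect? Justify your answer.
Step 3: By the above: 8 is divisible by 6

Step 3 commits the fallacy of affirming the consequent. The known fact 'divisible by 6 → even' does NOT imply 'even → divisible by 6'. That would be the converse, which is false. For example, 8 is even but 8 ÷ 6 = 1.33, which is not an integer.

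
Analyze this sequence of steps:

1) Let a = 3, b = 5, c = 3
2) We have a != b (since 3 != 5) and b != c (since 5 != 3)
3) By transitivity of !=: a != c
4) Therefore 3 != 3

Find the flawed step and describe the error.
Step 3: By transitivity of !=: a != c

Step 3 incorrectly applies transitivity to the '!=' relation. Transitivity states: if a R b and b R c, then a R c. However, '!=' is not transitive. Counterexample: 3 != 5 and 5 != 3, but 3 = 3 (both equal 3). Transitivity holds for relations like <, <=, =, but not for !=.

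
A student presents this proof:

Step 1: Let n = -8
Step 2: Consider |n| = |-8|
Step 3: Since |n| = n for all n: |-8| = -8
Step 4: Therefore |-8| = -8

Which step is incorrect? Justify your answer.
Step 3: Since |n| = n for all n: |-8| = -8

Step 3 incorrectly states that |n| = n for all n. The correct definition is |n| = n when n >= 0, and |n| = -n when n < 0. Since -8 < 0, we have |-8| = -(-8) = 8, not -8.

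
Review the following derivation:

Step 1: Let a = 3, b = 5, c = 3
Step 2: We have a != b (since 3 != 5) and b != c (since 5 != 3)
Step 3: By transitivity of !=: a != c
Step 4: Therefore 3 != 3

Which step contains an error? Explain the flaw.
Step 3: By transitivity of !=: a != c

Step 3 incorrectly applies transitivity to the '!=' relation. Transitivity states: if a R b and b R c, then a R c. However, '!=' is not transitive. Counterexample: 3 != 5 and 5 != 3, but 3 = 3 (both equal 3). Transitivity holds for relations like <, <=, =, but not for !=.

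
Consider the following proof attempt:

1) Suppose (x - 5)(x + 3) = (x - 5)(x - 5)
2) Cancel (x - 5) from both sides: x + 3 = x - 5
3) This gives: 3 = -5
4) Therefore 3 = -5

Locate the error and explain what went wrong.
Step 2: Cancel (x - 5) from both sides: x + 3 = x - 5

Step 2 cancels (x - 5) from both sides. This is only valid if (x - 5) ≠ 0, i.e., x ≠ 5. When x = 5, both sides equal zero regardless of the other factors. The correct approach requires considering x = 5 as a separate case.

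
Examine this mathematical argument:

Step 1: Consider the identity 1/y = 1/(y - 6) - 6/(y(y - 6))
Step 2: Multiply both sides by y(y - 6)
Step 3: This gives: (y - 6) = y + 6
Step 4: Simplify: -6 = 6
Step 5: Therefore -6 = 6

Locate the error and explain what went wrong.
Step 3: This gives: (y - 6) = y + 6

Step 3 makes a sign error when clearing denominators. Multiplying -6/(y(y - 6)) by y(y - 6) gives -6, not +6. The correct result is (y - 6) = y - 6, which is trivially true, not (y - 6) = y + 6. (Step 1 is a valid identity: 1/(y - 6) - 6/(y(y - 6)) = (y - 6)/(y(y - 6)) = 1/y.)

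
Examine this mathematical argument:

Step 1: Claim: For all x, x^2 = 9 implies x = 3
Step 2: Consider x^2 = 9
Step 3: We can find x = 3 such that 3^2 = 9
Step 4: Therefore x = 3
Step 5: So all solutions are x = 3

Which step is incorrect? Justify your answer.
Step 4: Therefore x = 3

Step 4 incorrectly concludes that x = 3 is the only solution. The proof shows that x = 3 is A solution (existence), but does not show it is the ONLY solution (uniqueness). In fact, x = -3 is also a solution since (-3)^2 = 9. Finding one solution doesn't prove there are no others.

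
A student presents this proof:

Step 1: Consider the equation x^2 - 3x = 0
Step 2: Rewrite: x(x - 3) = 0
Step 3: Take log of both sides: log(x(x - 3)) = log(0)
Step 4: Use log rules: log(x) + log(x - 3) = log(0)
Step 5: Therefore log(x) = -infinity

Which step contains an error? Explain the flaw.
Step 3: Take log of both sides: log(x(x - 3)) = log(0)

Step 3 takes the logarithm of both sides, resulting in log(0) on the right side. The logarithm is only defined for positive numbers; log(0) is undefined (approaches negative infinity). This operation is invalid.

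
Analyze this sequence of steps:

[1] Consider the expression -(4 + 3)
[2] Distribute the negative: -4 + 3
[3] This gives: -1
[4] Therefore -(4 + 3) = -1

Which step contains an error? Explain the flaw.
Step 2: Distribute the negative: -4 + 3

Step 2 incorrectly distributes the negative sign. The correct distribution is -(4 + 3) = -4 - 3 = -7. The negative must be applied to both terms, not just the first. The error treats -(4 + 3) as -4 + 3, which equals -1 instead of -7.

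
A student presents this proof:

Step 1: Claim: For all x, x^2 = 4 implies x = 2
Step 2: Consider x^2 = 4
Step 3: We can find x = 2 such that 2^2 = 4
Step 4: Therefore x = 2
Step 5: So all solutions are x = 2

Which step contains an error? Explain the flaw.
Step 4: Therefore x = 2

Step 4 incorrectly concludes that x = 2 is the only solution. The proof shows that x = 2 is A solution (existence), but does not show it is the ONLY solution (uniqueness). In fact, x = -2 is also a solution since (-2)^2 = 4. Finding one solution doesn't prove there are no others.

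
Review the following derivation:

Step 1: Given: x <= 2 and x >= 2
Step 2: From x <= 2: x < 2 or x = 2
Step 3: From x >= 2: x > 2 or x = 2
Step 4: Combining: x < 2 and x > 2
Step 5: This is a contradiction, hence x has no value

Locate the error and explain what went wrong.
Step 4: Combining: x < 2 and x > 2

Step 4 incorrectly combines the conditions. From x <= 2 and x >= 2, the intersection is x = 2. The error treats the 'or' cases as 'and' requirements. The correct conclusion is that x = 2 is the unique solution, not that no solution exists.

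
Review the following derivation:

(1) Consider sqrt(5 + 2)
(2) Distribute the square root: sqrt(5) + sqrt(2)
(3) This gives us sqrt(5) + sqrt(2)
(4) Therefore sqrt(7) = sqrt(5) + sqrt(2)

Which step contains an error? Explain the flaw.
Step 2: Distribute the square root: sqrt(5) + sqrt(2)

Step 2 incorrectly 'distributes' the square root over addition. The square root function does not distribute: sqrt(a + b) ≠ sqrt(a) + sqrt(b). In fact, sqrt(5 + 2) = sqrt(7) ≈ 2.6458, while sqrt(5) + sqrt(2) ≈ 3.6503.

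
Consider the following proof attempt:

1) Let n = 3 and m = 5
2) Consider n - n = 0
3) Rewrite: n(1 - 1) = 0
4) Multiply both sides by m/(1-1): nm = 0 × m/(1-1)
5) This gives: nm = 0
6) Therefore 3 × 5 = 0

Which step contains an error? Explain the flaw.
Step 4: Multiply both sides by m/(1-1): nm = 0 × m/(1-1)

Step 4 multiplies both sides by m/(1-1). However, 1-1 = 0, so this is multiplication by m/0, which is undefined. We cannot multiply by an undefined expression.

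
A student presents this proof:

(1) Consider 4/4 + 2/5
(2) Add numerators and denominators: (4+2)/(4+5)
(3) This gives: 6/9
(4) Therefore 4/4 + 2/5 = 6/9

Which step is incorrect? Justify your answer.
Step 2: Add numerators and denominators: (4+2)/(4+5)

Step 2 incorrectly adds fractions by separately adding numerators and denominators. This is wrong. The correct method requires a common denominator: 4/4 + 2/5 = (4×5 + 2×4)/(4×5) = 28/20 = 7/5. The method used gives 6/9, which is different.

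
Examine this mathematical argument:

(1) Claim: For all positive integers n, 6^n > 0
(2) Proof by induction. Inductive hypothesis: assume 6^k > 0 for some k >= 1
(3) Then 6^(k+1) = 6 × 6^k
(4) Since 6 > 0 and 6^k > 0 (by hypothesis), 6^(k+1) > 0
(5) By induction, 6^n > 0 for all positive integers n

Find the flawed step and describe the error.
Step 5: By induction, 6^n > 0 for all positive integers n

Step 5 concludes the proof by induction, but no base case was ever established. A valid induction proof requires: (1) a base case proving 6^1 > 0, and (2) an inductive step showing IF 6^k > 0 THEN 6^(k+1) > 0. Steps 2-4 correctly establish the inductive step, but without the base case the conclusion in step 5 does not follow.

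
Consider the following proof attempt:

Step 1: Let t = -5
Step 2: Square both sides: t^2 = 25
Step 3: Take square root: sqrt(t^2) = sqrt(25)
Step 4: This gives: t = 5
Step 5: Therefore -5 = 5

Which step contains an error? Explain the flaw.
Step 4: This gives: t = 5

Step 4 incorrectly states that sqrt(t^2) = t. The correct identity is sqrt(t^2) = |t|. Since t = -5 < 0, we have sqrt(t^2) = |-5| = 5, not t = -5.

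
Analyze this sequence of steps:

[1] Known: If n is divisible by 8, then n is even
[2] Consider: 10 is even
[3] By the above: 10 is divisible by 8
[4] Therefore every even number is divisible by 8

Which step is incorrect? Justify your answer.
Step 3: By the above: 10 is divisible by 8

Step 3 commits the fallacy of affirming the consequent. The known fact 'divisible by 8 → even' does NOT imply 'even → divisible by 8'. That would be the converse, which is false. For example, 10 is even but 10 ÷ 8 = 1.25, which is not an integer.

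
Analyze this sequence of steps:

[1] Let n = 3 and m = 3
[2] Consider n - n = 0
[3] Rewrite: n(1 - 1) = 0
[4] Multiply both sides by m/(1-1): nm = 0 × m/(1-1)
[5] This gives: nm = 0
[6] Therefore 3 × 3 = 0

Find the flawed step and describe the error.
Step 4: Multiply both sides by m/(1-1): nm = 0 × m/(1-1)

Step 4 multiplies both sides by m/(1-1). However, 1-1 = 0, so this is multiplication by m/0, which is undefined. We cannot multiply by an undefined expression.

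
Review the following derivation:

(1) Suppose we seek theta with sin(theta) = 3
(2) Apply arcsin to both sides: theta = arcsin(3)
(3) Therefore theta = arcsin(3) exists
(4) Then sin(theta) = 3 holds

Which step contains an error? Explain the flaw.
Step 2: Apply arcsin to both sides: theta = arcsin(3)

Step 2 applies arcsin to 3. However, arcsin(x) is only defined for x in [-1, 1] because sin(theta) can only produce values in that range. Since |3| > 1, arcsin(3) is undefined. There is no angle whose sine equals 3.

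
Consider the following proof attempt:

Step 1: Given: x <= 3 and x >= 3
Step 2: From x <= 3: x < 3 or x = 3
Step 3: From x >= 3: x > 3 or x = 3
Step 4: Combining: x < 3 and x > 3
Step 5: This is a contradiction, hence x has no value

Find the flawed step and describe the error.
Step 4: Combining: x < 3 and x > 3

Step 4 incorrectly combines the conditions. From x <= 3 and x >= 3, the intersection is x = 3. The error treats the 'or' cases as 'and' requirements. The correct conclusion is that x = 3 is the unique solution, not that no solution exists.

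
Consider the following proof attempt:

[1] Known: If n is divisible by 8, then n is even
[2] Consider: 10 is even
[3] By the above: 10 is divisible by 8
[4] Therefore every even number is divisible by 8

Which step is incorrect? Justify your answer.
Step 3: By the above: 10 is divisible by 8

Step 3 commits the fallacy of affirming the consequent. The known fact 'divisible by 8 → even' does NOT imply 'even → divisible by 8'. That would be the converse, which is false. For example, 10 is even but 10 ÷ 8 = 1.25, which is not an integer.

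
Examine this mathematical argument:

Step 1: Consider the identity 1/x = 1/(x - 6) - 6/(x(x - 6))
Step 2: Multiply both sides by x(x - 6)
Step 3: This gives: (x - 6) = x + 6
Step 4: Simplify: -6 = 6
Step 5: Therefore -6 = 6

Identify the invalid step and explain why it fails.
Step 3: This gives: (x - 6) = x + 6

Step 3 makes a sign error when clearing denominators. Multiplying -6/(x(x - 6)) by x(x - 6) gives -6, not +6. The correct result is (x - 6) = x - 6, which is trivially true, not (x - 6) = x + 6. (Step 1 is a valid identity: 1/(x - 6) - 6/(x(x - 6)) = (x - 6)/(x(x - 6)) = 1/x.)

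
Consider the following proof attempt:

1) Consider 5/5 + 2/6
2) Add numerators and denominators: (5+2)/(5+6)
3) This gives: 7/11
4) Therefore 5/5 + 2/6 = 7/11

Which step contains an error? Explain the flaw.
Step 2: Add numerators and denominators: (5+2)/(5+6)

Step 2 incorrectly adds fractions by separately adding numerators and denominators. This is wrong. The correct method requires a common denominator: 5/5 + 2/6 = (5×6 + 2×5)/(5×6) = 40/30 = 4/3. The method used gives 7/11, which is different.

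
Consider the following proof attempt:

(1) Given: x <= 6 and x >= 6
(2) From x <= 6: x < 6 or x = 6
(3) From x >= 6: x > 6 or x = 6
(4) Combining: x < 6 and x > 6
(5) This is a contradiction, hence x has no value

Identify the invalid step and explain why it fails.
Step 4: Combining: x < 6 and x > 6

Step 4 incorrectly combines the conditions. From x <= 6 and x >= 6, the intersection is x = 6. The error treats the 'or' cases as 'and' requirements. The correct conclusion is that x = 6 is the unique solution, not that no solution exists.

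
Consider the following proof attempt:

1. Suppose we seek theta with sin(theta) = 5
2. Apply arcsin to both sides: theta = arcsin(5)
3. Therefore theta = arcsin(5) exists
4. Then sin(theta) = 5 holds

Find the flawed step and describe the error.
Step 2: Apply arcsin to both sides: theta = arcsin(5)

Step 2 applies arcsin to 5. However, arcsin(x) is only defined for x in [-1, 1] because sin(theta) can only produce values in that range. Since |5| > 1, arcsin(5) is undefined. There is no angle whose sine equals 5.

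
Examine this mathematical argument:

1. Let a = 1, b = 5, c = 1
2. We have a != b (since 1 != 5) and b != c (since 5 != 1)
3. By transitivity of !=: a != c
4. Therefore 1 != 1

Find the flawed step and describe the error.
Step 3: By transitivity of !=: a != c

Step 3 incorrectly applies transitivity to the '!=' relation. Transitivity states: if a R b and b R c, then a R c. However, '!=' is not transitive. Counterexample: 1 != 5 and 5 != 1, but 1 = 1 (both equal 1). Transitivity holds for relations like <, <=, =, but not for !=.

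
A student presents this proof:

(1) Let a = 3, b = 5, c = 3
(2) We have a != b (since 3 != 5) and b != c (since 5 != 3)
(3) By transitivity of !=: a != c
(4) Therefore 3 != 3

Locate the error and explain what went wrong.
Step 3: By transitivity of !=: a != c

Step 3 incorrectly applies transitivity to the '!=' relation. Transitivity states: if a R b and b R c, then a R c. However, '!=' is not transitive. Counterexample: 3 != 5 and 5 != 3, but 3 = 3 (both equal 3). Transitivity holds for relations like <, <=, =, but not for !=.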